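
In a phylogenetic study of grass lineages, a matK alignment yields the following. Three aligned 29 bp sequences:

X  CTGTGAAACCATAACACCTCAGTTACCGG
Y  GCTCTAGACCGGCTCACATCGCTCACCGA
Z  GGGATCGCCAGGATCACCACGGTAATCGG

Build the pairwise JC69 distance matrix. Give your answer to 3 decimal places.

d(X,Y) = 0.878, d(X,Z) = 0.878, d(Y,Z) = 0.683

X–Y: 15/29 sites differ → p ≈ 0.517241, d = −0.75 ln(1 − 0.689655) = 0.877553 ≈ 0.878.
X–Z: 15/29 sites differ → p ≈ 0.517241, d = −0.75 ln(1 − 0.689655) = 0.877553 ≈ 0.878.
Y–Z: 13/29 sites differ → p ≈ 0.448276, d = −0.75 ln(1 − 0.597701) = 0.682920 ≈ 0.683.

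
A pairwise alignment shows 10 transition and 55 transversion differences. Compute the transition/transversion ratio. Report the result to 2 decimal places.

R = 10/55 = 0.181818… ≈ 0.18 (to 2 d.p.).

0.18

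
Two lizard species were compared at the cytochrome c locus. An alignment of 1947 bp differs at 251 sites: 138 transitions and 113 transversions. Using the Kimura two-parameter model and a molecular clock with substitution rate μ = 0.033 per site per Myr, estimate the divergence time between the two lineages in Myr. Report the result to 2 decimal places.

P = 138/1947 ≈ 0.070878 and Q = 113/1947 ≈ 0.058038.
Under the Kimura two-parameter model, d = −½ ln(1 − 2P − Q) − ¼ ln(1 − 2Q).
1 − 2P − Q = 0.800206, giving −½ ln(0.800206) = 0.111443.
1 − 2Q = 0.883924, giving −¼ ln(0.883924) = 0.030846.
d = 0.111443 + 0.030846 = 0.142289.
Under a molecular clock d = 2μt, so t = d/(2μ) = 0.142289 / (2 × 0.033) = 2.16 Myr.

2.16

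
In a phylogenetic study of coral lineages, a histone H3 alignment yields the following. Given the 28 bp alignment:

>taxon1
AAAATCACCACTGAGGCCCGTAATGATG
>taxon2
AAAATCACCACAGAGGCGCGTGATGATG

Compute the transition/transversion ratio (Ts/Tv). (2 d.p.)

0.50

Transitions are A↔G and C↔T; transversions are all other mismatches.
Transitions: 1. Transversions: 2.
R = 1/2 = 0.50.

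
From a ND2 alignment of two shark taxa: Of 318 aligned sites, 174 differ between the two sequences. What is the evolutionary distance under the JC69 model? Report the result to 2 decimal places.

0.98

p = 174/318 ≈ 0.54717.
d = −(3/4) ln(1 − 4p/3) = −0.75 ln(1 − 0.72956) = −0.75 ln(0.27044)
  = −0.75 × (-1.307705) = 0.980779 substitutions/site.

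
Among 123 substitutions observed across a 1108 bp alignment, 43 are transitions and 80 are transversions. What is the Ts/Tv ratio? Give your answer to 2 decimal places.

0.54

R = 43/80 = 0.5375 ≈ 0.54 (to 2 d.p.).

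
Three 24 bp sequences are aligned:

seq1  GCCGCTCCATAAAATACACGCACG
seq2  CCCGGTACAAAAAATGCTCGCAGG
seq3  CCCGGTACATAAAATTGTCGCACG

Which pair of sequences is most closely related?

seq1–seq2: 7/24 differ, p = 0.292, d = 0.369.
seq1–seq3: 6/24 differ, p = 0.250, d = 0.304.
seq2–seq3: 4/24 differ, p = 0.167, d = 0.188.
The smallest distance is between seq2 and seq3.

seq2 and seq3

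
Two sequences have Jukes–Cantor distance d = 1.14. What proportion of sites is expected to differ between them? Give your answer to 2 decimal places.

p = (3/4)(1 − e^(−4d/3)) = 0.75 × (1 − e^(-1.52)) = 0.75 × (1 − 0.218712) = 0.585966.

0.59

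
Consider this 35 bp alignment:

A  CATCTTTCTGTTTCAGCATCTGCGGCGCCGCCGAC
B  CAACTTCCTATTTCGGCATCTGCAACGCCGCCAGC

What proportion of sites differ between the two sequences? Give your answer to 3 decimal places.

The sequences differ at 8 of 35 positions (sites 3, 7, 10, 15, 24, 25, 33, 34).
p = 8/35 = 0.228571… ≈ 0.229 (to 3 d.p.).

0.229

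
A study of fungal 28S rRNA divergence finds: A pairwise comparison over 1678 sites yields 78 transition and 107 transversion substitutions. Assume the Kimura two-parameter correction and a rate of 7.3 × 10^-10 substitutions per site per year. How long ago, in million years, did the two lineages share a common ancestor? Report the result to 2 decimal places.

P = 78/1678 ≈ 0.046484 and Q = 107/1678 ≈ 0.063766.
Under the Kimura two-parameter model, d = −½ ln(1 − 2P − Q) − ¼ ln(1 − 2Q).
1 − 2P − Q = 0.843266, giving −½ ln(0.843266) = 0.085236.
1 − 2Q = 0.872468, giving −¼ ln(0.872468) = 0.034107.
d = 0.085236 + 0.034107 = 0.119343.
Under a molecular clock d = 2μt, so t = d/(2μ) = 0.119343 / (2 × 7.3 × 10^-10) = 81.74 million years.

81.74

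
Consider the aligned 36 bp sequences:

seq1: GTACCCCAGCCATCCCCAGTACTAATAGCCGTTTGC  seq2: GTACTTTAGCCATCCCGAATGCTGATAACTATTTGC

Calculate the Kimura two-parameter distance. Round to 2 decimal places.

Of 36 sites, 9 differences are transitions and 1 are transversions, so P = 9/36 = 0.25 and Q = 1/36 ≈ 0.027778.
Under the Kimura two-parameter model, d = −½ ln(1 − 2P − Q) − ¼ ln(1 − 2Q).
1 − 2P − Q = 0.472222, giving −½ ln(0.472222) = 0.375153.
1 − 2Q = 0.944444, giving −¼ ln(0.944444) = 0.014290.
d = 0.375153 + 0.014290 = 0.389443.

0.39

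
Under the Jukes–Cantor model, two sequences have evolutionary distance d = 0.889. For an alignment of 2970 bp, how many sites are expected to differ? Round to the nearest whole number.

1547

Invert JC69: p = (3/4)(1 − e^(−4d/3)) = 0.75 × (1 − e^(-1.185333)) = 0.75 × (1 − 0.305644) = 0.520767.
Expected differing sites = pL ≈ 0.520767 × 2970 = 1546.67799 ≈ 1547.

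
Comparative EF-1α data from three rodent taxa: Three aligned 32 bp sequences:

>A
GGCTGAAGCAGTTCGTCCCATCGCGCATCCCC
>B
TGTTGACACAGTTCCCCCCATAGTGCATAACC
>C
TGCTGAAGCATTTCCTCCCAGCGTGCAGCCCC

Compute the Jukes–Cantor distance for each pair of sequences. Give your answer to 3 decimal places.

A–B: 10/32 sites differ → p = 0.3125, d = −0.75 ln(1 − 0.416667) = 0.404248 ≈ 0.404.
A–C: 6/32 sites differ → p = 0.1875, d = −0.75 ln(1 − 0.25) = 0.215762 ≈ 0.216.
B–C: 10/32 sites differ → p = 0.3125, d = −0.75 ln(1 − 0.416667) = 0.404248 ≈ 0.404.

d(A,B) = 0.404, d(A,C) = 0.216, d(B,C) = 0.404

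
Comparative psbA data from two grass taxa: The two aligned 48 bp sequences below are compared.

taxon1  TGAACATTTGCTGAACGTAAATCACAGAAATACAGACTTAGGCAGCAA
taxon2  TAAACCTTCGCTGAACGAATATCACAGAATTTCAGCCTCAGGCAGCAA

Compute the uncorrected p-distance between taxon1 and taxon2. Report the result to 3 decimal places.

0.188

The sequences differ at 9 of 48 positions (sites 2, 6, 9, 18, 20, 30, 32, 36, 39).
p = 9/48 = 0.1875 ≈ 0.188 (to 3 d.p.).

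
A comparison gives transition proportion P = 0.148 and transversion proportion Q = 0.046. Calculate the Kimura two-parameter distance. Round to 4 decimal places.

0.2334

Under the Kimura two-parameter model, d = −½ ln(1 − 2P − Q) − ¼ ln(1 − 2Q).
1 − 2P − Q = 0.658, giving −½ ln(0.658) = 0.209275.
1 − 2Q = 0.908, giving −¼ ln(0.908) = 0.024128.
d = 0.209275 + 0.024128 = 0.233403.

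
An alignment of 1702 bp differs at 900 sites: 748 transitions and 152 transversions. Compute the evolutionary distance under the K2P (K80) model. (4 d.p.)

P = 748/1702 ≈ 0.439483 and Q = 152/1702 ≈ 0.089307.
Under the Kimura two-parameter model, d = −½ ln(1 − 2P − Q) − ¼ ln(1 − 2Q).
1 − 2P − Q = 0.031727, giving −½ ln(0.031727) = 1.725294.
1 − 2Q = 0.821386, giving −¼ ln(0.821386) = 0.049191.
d = 1.725294 + 0.049191 = 1.774485.

1.7745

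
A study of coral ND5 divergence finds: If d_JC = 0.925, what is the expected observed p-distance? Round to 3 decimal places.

p = (3/4)(1 − e^(−4d/3)) = 0.75 × (1 − e^(-1.233333)) = 0.75 × (1 − 0.291320) = 0.531510.

0.532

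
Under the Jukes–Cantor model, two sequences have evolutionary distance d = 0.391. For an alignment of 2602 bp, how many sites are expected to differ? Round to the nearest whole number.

793

Invert JC69: p = (3/4)(1 − e^(−4d/3)) = 0.75 × (1 − e^(-0.521333)) = 0.75 × (1 − 0.593729) = 0.304703.
Expected differing sites = pL ≈ 0.304703 × 2602 = 792.837206 ≈ 793.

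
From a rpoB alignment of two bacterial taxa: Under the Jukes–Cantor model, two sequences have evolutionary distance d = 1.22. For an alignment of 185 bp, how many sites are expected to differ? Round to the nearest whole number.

Invert JC69: p = (3/4)(1 − e^(−4d/3)) = 0.75 × (1 − e^(-1.626667)) = 0.75 × (1 − 0.196584) = 0.602562.
Expected differing sites = pL ≈ 0.602562 × 185 = 111.47397 ≈ 111.

111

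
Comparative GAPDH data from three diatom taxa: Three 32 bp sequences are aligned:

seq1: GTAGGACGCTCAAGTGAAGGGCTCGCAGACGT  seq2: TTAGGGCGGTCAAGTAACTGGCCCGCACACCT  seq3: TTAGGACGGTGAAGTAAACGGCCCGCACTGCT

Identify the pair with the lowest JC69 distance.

seq2 and seq3

seq1–seq2: 9/32 differ, p = 0.281, d = 0.353.
seq1–seq3: 10/32 differ, p = 0.313, d = 0.404.
seq2–seq3: 6/32 differ, p = 0.188, d = 0.216.
The smallest distance is between seq2 and seq3.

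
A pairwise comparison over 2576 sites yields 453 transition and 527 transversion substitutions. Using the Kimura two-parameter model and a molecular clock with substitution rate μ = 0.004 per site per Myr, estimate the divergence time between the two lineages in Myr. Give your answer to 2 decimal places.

67.23

P = 453/2576 ≈ 0.175854 and Q = 527/2576 ≈ 0.204581.
Under the Kimura two-parameter model, d = −½ ln(1 − 2P − Q) − ¼ ln(1 − 2Q).
1 − 2P − Q = 0.443711, giving −½ ln(0.443711) = 0.406291.
1 − 2Q = 0.590838, giving −¼ ln(0.590838) = 0.131553.
d = 0.406291 + 0.131553 = 0.537844.
Under a molecular clock d = 2μt, so t = d/(2μ) = 0.537844 / (2 × 0.004) = 67.23 Myr.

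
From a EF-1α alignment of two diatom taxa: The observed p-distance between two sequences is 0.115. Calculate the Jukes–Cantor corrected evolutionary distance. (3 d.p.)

d = −(3/4) ln(1 − 4p/3) = −0.75 ln(1 − 0.153333) = −0.75 ln(0.846667)
  = −0.75 × (-0.166448) = 0.124836 substitutions/site.

0.125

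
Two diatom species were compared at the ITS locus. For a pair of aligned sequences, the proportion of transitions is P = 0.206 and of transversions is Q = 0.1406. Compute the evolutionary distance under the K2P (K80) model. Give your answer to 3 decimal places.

0.485

Under the Kimura two-parameter model, d = −½ ln(1 − 2P − Q) − ¼ ln(1 − 2Q).
1 − 2P − Q = 0.4474, giving −½ ln(0.4474) = 0.402151.
1 − 2Q = 0.7188, giving −¼ ln(0.7188) = 0.082543.
d = 0.402151 + 0.082543 = 0.484694.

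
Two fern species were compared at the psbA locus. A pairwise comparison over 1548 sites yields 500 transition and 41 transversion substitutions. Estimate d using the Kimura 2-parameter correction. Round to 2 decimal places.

0.57

P = 500/1548 ≈ 0.322997 and Q = 41/1548 ≈ 0.026486.
Under the Kimura two-parameter model, d = −½ ln(1 − 2P − Q) − ¼ ln(1 − 2Q).
1 − 2P − Q = 0.32752, giving −½ ln(0.32752) = 0.558103.
1 − 2Q = 0.947028, giving −¼ ln(0.947028) = 0.013607.
d = 0.558103 + 0.013607 = 0.571710.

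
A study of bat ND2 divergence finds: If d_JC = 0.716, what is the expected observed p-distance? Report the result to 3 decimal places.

0.461

p = (3/4)(1 − e^(−4d/3)) = 0.75 × (1 − e^(-0.954667)) = 0.75 × (1 − 0.384940) = 0.461295.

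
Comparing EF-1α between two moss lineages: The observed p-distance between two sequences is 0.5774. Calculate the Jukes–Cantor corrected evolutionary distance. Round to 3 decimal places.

d = −(3/4) ln(1 − 4p/3) = −0.75 ln(1 − 0.769867) = −0.75 ln(0.230133)
  = −0.75 × (-1.469098) = 1.101824 substitutions/site.

1.102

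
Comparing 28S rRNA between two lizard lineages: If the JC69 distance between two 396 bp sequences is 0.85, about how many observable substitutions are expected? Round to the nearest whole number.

Invert JC69: p = (3/4)(1 − e^(−4d/3)) = 0.75 × (1 − e^(-1.133333)) = 0.75 × (1 − 0.321958) = 0.508532.
Expected differing sites = pL ≈ 0.508532 × 396 = 201.378672 ≈ 201.

201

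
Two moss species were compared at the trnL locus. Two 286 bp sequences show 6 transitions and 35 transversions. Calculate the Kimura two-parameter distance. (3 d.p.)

0.160

P = 6/286 ≈ 0.020979 and Q = 35/286 ≈ 0.122378.
Under the Kimura two-parameter model, d = −½ ln(1 − 2P − Q) − ¼ ln(1 − 2Q).
1 − 2P − Q = 0.835664, giving −½ ln(0.835664) = 0.089764.
1 − 2Q = 0.755244, giving −¼ ln(0.755244) = 0.070179.
d = 0.089764 + 0.070179 = 0.159943.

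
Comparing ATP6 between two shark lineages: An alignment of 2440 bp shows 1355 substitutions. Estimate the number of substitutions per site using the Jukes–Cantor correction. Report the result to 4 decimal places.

p = 1355/2440 ≈ 0.555328.
d = −(3/4) ln(1 − 4p/3) = −0.75 ln(1 − 0.740437) = −0.75 ln(0.259563)
  = −0.75 × (-1.348756) = 1.011567 substitutions/site.

1.0116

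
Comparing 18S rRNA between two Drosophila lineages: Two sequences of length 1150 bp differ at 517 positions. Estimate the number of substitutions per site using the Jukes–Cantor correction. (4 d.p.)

0.6861

p = 517/1150 ≈ 0.449565.
d = −(3/4) ln(1 − 4p/3) = −0.75 ln(1 − 0.59942) = −0.75 ln(0.40058)
  = −0.75 × (-0.914842) = 0.686132 substitutions/site.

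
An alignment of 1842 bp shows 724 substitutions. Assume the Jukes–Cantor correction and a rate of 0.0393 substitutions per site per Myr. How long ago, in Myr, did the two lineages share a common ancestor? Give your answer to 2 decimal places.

p = 724/1842 ≈ 0.393051.
d = −(3/4) ln(1 − 4p/3) = −0.75 ln(1 − 0.524068) = −0.75 ln(0.475932)
  = −0.75 × (-0.742480) = 0.556860 substitutions/site.
Under a molecular clock d = 2μt, so t = d/(2μ) = 0.556860 / (2 × 0.0393) = 7.08 Myr.

7.08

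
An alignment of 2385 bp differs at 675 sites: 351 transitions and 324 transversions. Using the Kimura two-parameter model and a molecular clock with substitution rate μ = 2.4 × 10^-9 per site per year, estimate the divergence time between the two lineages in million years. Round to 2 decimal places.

P = 351/2385 ≈ 0.14717 and Q = 324/2385 ≈ 0.135849.
Under the Kimura two-parameter model, d = −½ ln(1 − 2P − Q) − ¼ ln(1 − 2Q).
1 − 2P − Q = 0.569811, giving −½ ln(0.569811) = 0.281225.
1 − 2Q = 0.728302, giving −¼ ln(0.728302) = 0.079260.
d = 0.281225 + 0.079260 = 0.360485.
Under a molecular clock d = 2μt, so t = d/(2μ) = 0.360485 / (2 × 2.4 × 10^-9) = 75.10 million years.

75.10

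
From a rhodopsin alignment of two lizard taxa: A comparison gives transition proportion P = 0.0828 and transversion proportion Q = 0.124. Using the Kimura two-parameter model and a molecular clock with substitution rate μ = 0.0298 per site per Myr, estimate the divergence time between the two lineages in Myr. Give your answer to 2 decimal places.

4.06

Under the Kimura two-parameter model, d = −½ ln(1 − 2P − Q) − ¼ ln(1 − 2Q).
1 − 2P − Q = 0.7104, giving −½ ln(0.7104) = 0.170964.
1 − 2Q = 0.752, giving −¼ ln(0.752) = 0.071255.
d = 0.170964 + 0.071255 = 0.242219.
Under a molecular clock d = 2μt, so t = d/(2μ) = 0.242219 / (2 × 0.0298) = 4.06 Myr.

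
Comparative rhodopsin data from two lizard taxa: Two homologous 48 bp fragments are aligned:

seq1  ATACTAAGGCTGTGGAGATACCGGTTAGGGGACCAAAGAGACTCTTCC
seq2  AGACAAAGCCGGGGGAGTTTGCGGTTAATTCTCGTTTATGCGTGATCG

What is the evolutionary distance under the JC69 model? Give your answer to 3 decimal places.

0.824

The sequences differ at 24 of 48 sites, so p = 24/48 = 0.5.
d = −(3/4) ln(1 − 4p/3) = −0.75 ln(1 − 0.666667) = −0.75 ln(0.333333)
  = −0.75 × (-1.098613) = 0.823960 substitutions/site.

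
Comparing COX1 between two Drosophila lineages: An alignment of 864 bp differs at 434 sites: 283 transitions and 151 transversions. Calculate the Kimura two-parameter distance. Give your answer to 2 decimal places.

0.99

P = 283/864 ≈ 0.327546 and Q = 151/864 ≈ 0.174769.
Under the Kimura two-parameter model, d = −½ ln(1 − 2P − Q) − ¼ ln(1 − 2Q).
1 − 2P − Q = 0.170139, giving −½ ln(0.170139) = 0.885570.
1 − 2Q = 0.650462, giving −¼ ln(0.650462) = 0.107518.
d = 0.885570 + 0.107518 = 0.993088.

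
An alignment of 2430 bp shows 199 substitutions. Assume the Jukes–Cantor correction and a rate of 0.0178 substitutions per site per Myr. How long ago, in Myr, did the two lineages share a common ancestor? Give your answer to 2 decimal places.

2.44

p = 199/2430 ≈ 0.081893.
d = −(3/4) ln(1 − 4p/3) = −0.75 ln(1 − 0.109191) = −0.75 ln(0.890809)
  = −0.75 × (-0.115625) = 0.086719 substitutions/site.
Under a molecular clock d = 2μt, so t = d/(2μ) = 0.086719 / (2 × 0.0178) = 2.44 Myr.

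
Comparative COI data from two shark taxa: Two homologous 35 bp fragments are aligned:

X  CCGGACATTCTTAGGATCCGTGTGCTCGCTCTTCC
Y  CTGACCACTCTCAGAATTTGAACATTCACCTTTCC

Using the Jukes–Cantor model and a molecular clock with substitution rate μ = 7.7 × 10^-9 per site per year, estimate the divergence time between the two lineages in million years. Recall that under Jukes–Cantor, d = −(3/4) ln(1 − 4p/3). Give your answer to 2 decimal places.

45.80

The sequences differ at 16 of 35 sites, so p = 16/35 ≈ 0.457143.
d = −(3/4) ln(1 − 4p/3) = −0.75 ln(1 − 0.609524) = −0.75 ln(0.390476)
  = −0.75 × (-0.940389) = 0.705292 substitutions/site.
Under a molecular clock d = 2μt, so t = d/(2μ) = 0.705292 / (2 × 7.7 × 10^-9) = 45.80 million years.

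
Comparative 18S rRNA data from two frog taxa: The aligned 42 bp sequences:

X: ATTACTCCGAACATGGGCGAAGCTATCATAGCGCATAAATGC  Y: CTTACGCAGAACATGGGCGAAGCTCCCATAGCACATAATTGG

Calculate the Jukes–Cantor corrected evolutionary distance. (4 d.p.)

0.2197

The sequences differ at 8 of 42 sites (1, 6, 8, 25, 26, 33, 39, 42), so p = 8/42 ≈ 0.190476.
d = −(3/4) ln(1 − 4p/3) = −0.75 ln(1 − 0.253968) = −0.75 ln(0.746032)
  = −0.75 × (-0.292987) = 0.219740 substitutions/site.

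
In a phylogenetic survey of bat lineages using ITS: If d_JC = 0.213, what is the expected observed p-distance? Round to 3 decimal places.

p = (3/4)(1 − e^(−4d/3)) = 0.75 × (1 − e^(-0.284)) = 0.75 × (1 − 0.752767) = 0.185425.

0.185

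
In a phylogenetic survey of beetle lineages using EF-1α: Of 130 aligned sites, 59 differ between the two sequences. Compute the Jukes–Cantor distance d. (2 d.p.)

p = 59/130 ≈ 0.453846.
d = −(3/4) ln(1 − 4p/3) = −0.75 ln(1 − 0.605128) = −0.75 ln(0.394872)
  = −0.75 × (-0.929194) = 0.696896 substitutions/site.

0.70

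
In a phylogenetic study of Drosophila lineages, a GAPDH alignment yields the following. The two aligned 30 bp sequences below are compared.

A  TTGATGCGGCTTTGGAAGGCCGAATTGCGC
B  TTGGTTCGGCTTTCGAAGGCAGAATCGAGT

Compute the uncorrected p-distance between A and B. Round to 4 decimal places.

The sequences differ at 7 of 30 positions (sites 4, 6, 14, 21, 26, 28, 30).
p = 7/30 = 0.233333… ≈ 0.2333 (to 4 d.p.).

0.2333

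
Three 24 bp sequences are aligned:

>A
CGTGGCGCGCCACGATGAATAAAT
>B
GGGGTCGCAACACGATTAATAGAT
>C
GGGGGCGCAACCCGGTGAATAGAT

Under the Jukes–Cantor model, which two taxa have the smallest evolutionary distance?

A–B: 7/24 differ, p = 0.292, d = 0.369.
A–C: 7/24 differ, p = 0.292, d = 0.369.
B–C: 4/24 differ, p = 0.167, d = 0.188.
The smallest distance is between B and C.

B and C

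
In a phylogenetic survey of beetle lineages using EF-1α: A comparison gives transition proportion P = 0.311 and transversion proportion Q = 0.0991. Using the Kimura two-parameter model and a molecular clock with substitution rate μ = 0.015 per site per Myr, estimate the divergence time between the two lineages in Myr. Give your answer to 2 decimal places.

Under the Kimura two-parameter model, d = −½ ln(1 − 2P − Q) − ¼ ln(1 − 2Q).
1 − 2P − Q = 0.2789, giving −½ ln(0.2789) = 0.638451.
1 − 2Q = 0.8018, giving −¼ ln(0.8018) = 0.055224.
d = 0.638451 + 0.055224 = 0.693675.
Under a molecular clock d = 2μt, so t = d/(2μ) = 0.693675 / (2 × 0.015) = 23.12 Myr.

23.12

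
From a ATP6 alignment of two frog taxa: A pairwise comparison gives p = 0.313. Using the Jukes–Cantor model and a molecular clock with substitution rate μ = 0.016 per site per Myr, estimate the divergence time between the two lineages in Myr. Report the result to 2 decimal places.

12.66

d = −(3/4) ln(1 − 4p/3) = −0.75 ln(1 − 0.417333) = −0.75 ln(0.582667)
  = −0.75 × (-0.540139) = 0.405104 substitutions/site.
Under a molecular clock d = 2μt, so t = d/(2μ) = 0.405104 / (2 × 0.016) = 12.66 Myr.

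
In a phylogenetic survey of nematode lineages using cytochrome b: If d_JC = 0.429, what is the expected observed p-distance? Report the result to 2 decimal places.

0.33

p = (3/4)(1 − e^(−4d/3)) = 0.75 × (1 − e^(-0.572)) = 0.75 × (1 − 0.564396) = 0.326703.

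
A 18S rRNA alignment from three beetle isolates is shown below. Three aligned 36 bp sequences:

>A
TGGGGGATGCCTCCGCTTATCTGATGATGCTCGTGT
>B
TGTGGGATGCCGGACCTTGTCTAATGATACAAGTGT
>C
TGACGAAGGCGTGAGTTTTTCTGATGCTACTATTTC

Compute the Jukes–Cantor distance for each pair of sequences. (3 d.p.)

d(A,B) = 0.347, d(A,C) = 0.608, d(B,C) = 0.608

A–B: 10/36 sites differ → p ≈ 0.277778, d = −0.75 ln(1 − 0.370371) = 0.346968 ≈ 0.347.
A–C: 15/36 sites differ → p ≈ 0.416667, d = −0.75 ln(1 − 0.555556) = 0.608198 ≈ 0.608.
B–C: 15/36 sites differ → p ≈ 0.416667, d = −0.75 ln(1 − 0.555556) = 0.608198 ≈ 0.608.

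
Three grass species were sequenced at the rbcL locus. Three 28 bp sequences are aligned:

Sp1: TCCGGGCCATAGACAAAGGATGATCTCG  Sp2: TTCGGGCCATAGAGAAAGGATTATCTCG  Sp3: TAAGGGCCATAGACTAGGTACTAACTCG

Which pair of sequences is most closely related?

Sp1–Sp2: 3/28 differ, p = 0.107, d = 0.116.
Sp1–Sp3: 8/28 differ, p = 0.286, d = 0.360.
Sp2–Sp3: 8/28 differ, p = 0.286, d = 0.360.
The smallest distance is between Sp1 and Sp2.

Sp1 and Sp2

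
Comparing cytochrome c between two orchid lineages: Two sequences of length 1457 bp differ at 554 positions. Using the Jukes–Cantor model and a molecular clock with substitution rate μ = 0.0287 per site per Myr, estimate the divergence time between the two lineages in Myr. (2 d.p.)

p = 554/1457 ≈ 0.380233.
d = −(3/4) ln(1 − 4p/3) = −0.75 ln(1 − 0.506977) = −0.75 ln(0.493023)
  = −0.75 × (-0.707199) = 0.530399 substitutions/site.
Under a molecular clock d = 2μt, so t = d/(2μ) = 0.530399 / (2 × 0.0287) = 9.24 Myr.

9.24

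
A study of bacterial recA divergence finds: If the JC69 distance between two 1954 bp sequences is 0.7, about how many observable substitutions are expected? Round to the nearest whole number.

889

Invert JC69: p = (3/4)(1 − e^(−4d/3)) = 0.75 × (1 − e^(-0.933333)) = 0.75 × (1 − 0.393241) = 0.455069.
Expected differing sites = pL ≈ 0.455069 × 1954 = 889.204826 ≈ 889.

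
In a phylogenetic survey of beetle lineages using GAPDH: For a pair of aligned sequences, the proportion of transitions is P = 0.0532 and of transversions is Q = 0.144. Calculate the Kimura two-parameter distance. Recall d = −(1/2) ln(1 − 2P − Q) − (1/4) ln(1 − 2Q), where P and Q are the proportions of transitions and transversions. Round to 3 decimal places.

Under the Kimura two-parameter model, d = −½ ln(1 − 2P − Q) − ¼ ln(1 − 2Q).
1 − 2P − Q = 0.7496, giving −½ ln(0.7496) = 0.144108.
1 − 2Q = 0.712, giving −¼ ln(0.712) = 0.084919.
d = 0.144108 + 0.084919 = 0.229027.

0.229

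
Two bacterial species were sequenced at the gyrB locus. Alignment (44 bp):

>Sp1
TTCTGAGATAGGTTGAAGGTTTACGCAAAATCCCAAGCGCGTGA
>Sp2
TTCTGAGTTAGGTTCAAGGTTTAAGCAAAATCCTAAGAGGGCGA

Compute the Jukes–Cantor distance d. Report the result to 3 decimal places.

0.179

The sequences differ at 7 of 44 sites (8, 15, 24, 34, 38, 40, 42), so p = 7/44 ≈ 0.159091.
d = −(3/4) ln(1 − 4p/3) = −0.75 ln(1 − 0.212121) = −0.75 ln(0.787879)
  = −0.75 × (-0.238411) = 0.178808 substitutions/site.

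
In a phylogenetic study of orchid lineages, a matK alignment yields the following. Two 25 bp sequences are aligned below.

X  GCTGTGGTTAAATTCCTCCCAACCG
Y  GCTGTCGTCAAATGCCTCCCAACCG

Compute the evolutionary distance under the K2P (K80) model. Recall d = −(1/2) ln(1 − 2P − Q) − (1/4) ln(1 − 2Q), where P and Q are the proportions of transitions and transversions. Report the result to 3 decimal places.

Of 25 sites, 1 differences are transitions and 2 are transversions, so P = 1/25 = 0.04 and Q = 2/25 = 0.08.
Under the Kimura two-parameter model, d = −½ ln(1 − 2P − Q) − ¼ ln(1 − 2Q).
1 − 2P − Q = 0.84, giving −½ ln(0.84) = 0.087177.
1 − 2Q = 0.84, giving −¼ ln(0.84) = 0.043588.
d = 0.087177 + 0.043588 = 0.130765.

0.131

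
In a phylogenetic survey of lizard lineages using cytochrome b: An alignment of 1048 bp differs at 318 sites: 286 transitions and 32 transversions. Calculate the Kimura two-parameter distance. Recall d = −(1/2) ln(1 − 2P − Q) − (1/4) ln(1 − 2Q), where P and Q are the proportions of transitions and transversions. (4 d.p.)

0.4452

P = 286/1048 ≈ 0.272901 and Q = 32/1048 ≈ 0.030534.
Under the Kimura two-parameter model, d = −½ ln(1 − 2P − Q) − ¼ ln(1 − 2Q).
1 − 2P − Q = 0.423664, giving −½ ln(0.423664) = 0.429407.
1 − 2Q = 0.938932, giving −¼ ln(0.938932) = 0.015753.
d = 0.429407 + 0.015753 = 0.445160.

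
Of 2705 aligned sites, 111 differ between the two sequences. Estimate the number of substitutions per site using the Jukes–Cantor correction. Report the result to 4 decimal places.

p = 111/2705 ≈ 0.041035.
d = −(3/4) ln(1 − 4p/3) = −0.75 ln(1 − 0.054713) = −0.75 ln(0.945287)
  = −0.75 × (-0.056267) = 0.042200 substitutions/site.

0.0422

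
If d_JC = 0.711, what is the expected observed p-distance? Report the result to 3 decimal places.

0.459

p = (3/4)(1 − e^(−4d/3)) = 0.75 × (1 − e^(-0.948)) = 0.75 × (1 − 0.387515) = 0.459364.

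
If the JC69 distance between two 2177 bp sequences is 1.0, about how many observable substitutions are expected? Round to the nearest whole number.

Invert JC69: p = (3/4)(1 − e^(−4d/3)) = 0.75 × (1 − e^(-1.333333)) = 0.75 × (1 − 0.263597) = 0.552302.
Expected differing sites = pL ≈ 0.552302 × 2177 = 1202.361454 ≈ 1202.

1202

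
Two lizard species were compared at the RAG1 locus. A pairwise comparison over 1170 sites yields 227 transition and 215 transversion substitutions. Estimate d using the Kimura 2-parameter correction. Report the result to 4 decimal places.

0.5386

P = 227/1170 ≈ 0.194017 and Q = 215/1170 ≈ 0.183761.
Under the Kimura two-parameter model, d = −½ ln(1 − 2P − Q) − ¼ ln(1 − 2Q).
1 − 2P − Q = 0.428205, giving −½ ln(0.428205) = 0.424077.
1 − 2Q = 0.632478, giving −¼ ln(0.632478) = 0.114527.
d = 0.424077 + 0.114527 = 0.538604.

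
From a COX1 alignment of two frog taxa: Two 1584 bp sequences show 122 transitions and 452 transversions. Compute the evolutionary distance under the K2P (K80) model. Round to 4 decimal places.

0.5008

P = 122/1584 ≈ 0.07702 and Q = 452/1584 ≈ 0.285354.
Under the Kimura two-parameter model, d = −½ ln(1 − 2P − Q) − ¼ ln(1 − 2Q).
1 − 2P − Q = 0.560606, giving −½ ln(0.560606) = 0.289368.
1 − 2Q = 0.429292, giving −¼ ln(0.429292) = 0.211404.
d = 0.289368 + 0.211404 = 0.500772.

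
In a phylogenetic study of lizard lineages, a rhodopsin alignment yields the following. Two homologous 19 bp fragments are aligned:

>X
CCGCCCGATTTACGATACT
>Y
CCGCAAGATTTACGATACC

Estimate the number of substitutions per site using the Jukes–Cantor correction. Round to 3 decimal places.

0.177

The sequences differ at 3 of 19 sites (5, 6, 19), so p = 3/19 ≈ 0.157895.
d = −(3/4) ln(1 − 4p/3) = −0.75 ln(1 − 0.210527) = −0.75 ln(0.789473)
  = −0.75 × (-0.236390) = 0.177293 substitutions/site.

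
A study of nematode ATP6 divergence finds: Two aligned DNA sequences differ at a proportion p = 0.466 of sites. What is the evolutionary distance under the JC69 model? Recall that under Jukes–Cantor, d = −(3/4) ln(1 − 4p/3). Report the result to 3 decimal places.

d = −(3/4) ln(1 − 4p/3) = −0.75 ln(1 − 0.621333) = −0.75 ln(0.378667)
  = −0.75 × (-0.971098) = 0.728324 substitutions/site.

0.728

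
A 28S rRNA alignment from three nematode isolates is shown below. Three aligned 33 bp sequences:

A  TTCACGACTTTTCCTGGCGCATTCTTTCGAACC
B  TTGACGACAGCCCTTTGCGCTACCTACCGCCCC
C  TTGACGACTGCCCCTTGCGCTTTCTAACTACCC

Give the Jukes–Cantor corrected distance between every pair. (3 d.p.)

d(A,B) = 0.625, d(A,C) = 0.388, d(B,C) = 0.249

A–B: 14/33 sites differ → p ≈ 0.424242, d = −0.75 ln(1 − 0.565656) = 0.625439 ≈ 0.625.
A–C: 10/33 sites differ → p ≈ 0.30303, d = −0.75 ln(1 − 0.40404) = 0.388186 ≈ 0.388.
B–C: 7/33 sites differ → p ≈ 0.212121, d = −0.75 ln(1 − 0.282828) = 0.249330 ≈ 0.249.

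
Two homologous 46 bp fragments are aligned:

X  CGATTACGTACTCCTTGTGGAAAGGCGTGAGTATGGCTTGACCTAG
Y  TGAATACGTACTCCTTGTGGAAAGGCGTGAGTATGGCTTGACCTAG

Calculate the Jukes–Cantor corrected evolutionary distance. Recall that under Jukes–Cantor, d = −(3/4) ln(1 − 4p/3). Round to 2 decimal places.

0.04

The sequences differ at 2 of 46 sites (1, 4), so p = 2/46 ≈ 0.043478.
d = −(3/4) ln(1 − 4p/3) = −0.75 ln(1 − 0.057971) = −0.75 ln(0.942029)
  = −0.75 × (-0.059719) = 0.044789 substitutions/site.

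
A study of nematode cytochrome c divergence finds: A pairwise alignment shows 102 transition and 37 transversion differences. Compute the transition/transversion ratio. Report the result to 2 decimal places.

R = 102/37 = 2.756756… ≈ 2.76 (to 2 d.p.).

2.76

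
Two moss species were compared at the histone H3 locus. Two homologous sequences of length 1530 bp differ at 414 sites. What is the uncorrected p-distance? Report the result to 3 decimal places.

p = 414/1530 = 0.270588… ≈ 0.271 (to 3 d.p.).

0.271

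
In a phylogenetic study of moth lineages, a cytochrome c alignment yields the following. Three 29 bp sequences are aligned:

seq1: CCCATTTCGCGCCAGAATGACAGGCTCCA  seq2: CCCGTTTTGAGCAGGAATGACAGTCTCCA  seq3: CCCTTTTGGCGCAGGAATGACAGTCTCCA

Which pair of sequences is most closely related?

seq2 and seq3

seq1–seq2: 6/29 differ, p = 0.207, d = 0.242.
seq1–seq3: 5/29 differ, p = 0.172, d = 0.196.
seq2–seq3: 3/29 differ, p = 0.103, d = 0.111.
The smallest distance is between seq2 and seq3.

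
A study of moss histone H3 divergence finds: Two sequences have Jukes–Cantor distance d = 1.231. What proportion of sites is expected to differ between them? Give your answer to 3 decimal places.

0.605

p = (3/4)(1 − e^(−4d/3)) = 0.75 × (1 − e^(-1.641333)) = 0.75 × (1 − 0.193722) = 0.604709.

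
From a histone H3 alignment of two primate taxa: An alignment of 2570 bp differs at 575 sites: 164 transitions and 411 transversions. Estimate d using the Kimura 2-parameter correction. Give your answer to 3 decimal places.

0.266

P = 164/2570 ≈ 0.063813 and Q = 411/2570 ≈ 0.159922.
Under the Kimura two-parameter model, d = −½ ln(1 − 2P − Q) − ¼ ln(1 − 2Q).
1 − 2P − Q = 0.712452, giving −½ ln(0.712452) = 0.169521.
1 − 2Q = 0.680156, giving −¼ ln(0.680156) = 0.096358.
d = 0.169521 + 0.096358 = 0.265879.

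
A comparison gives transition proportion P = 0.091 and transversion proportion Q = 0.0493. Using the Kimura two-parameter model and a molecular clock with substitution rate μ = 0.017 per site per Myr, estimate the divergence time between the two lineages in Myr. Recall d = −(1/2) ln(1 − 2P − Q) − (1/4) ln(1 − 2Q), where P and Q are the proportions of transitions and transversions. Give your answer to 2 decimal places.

Under the Kimura two-parameter model, d = −½ ln(1 − 2P − Q) − ¼ ln(1 − 2Q).
1 − 2P − Q = 0.7687, giving −½ ln(0.7687) = 0.131527.
1 − 2Q = 0.9014, giving −¼ ln(0.9014) = 0.025952.
d = 0.131527 + 0.025952 = 0.157479.
Under a molecular clock d = 2μt, so t = d/(2μ) = 0.157479 / (2 × 0.017) = 4.63 Myr.

4.63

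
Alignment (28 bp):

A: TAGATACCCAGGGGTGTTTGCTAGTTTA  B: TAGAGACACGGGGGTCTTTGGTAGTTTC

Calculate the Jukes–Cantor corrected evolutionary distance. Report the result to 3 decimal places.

0.252

The sequences differ at 6 of 28 sites (5, 8, 10, 16, 21, 28), so p = 6/28 ≈ 0.214286.
d = −(3/4) ln(1 − 4p/3) = −0.75 ln(1 − 0.285715) = −0.75 ln(0.714285)
  = −0.75 × (-0.336473) = 0.252355 substitutions/site.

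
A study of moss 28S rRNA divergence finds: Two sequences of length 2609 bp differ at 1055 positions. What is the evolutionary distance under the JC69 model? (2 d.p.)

0.58

p = 1055/2609 ≈ 0.404369.
d = −(3/4) ln(1 − 4p/3) = −0.75 ln(1 − 0.539159) = −0.75 ln(0.460841)
  = −0.75 × (-0.774702) = 0.581027 substitutions/site.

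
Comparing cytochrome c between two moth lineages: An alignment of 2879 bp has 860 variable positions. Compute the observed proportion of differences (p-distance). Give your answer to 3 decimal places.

0.299

p = 860/2879 = 0.298714… ≈ 0.299 (to 3 d.p.).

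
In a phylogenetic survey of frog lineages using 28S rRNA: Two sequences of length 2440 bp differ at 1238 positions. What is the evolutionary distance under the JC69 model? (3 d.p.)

p = 1238/2440 ≈ 0.507377.
d = −(3/4) ln(1 − 4p/3) = −0.75 ln(1 − 0.676503) = −0.75 ln(0.323497)
  = −0.75 × (-1.128565) = 0.846424 substitutions/site.

0.846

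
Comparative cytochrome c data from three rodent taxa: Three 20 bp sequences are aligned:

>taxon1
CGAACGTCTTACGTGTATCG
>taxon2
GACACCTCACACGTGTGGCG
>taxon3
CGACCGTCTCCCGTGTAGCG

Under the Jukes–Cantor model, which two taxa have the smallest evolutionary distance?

taxon1–taxon2: 8/20 differ, p = 0.400, d = 0.572.
taxon1–taxon3: 4/20 differ, p = 0.200, d = 0.233.
taxon2–taxon3: 8/20 differ, p = 0.400, d = 0.572.
The smallest distance is between taxon1 and taxon3.

taxon1 and taxon3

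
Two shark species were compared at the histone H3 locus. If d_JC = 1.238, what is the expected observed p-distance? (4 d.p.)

0.6061

p = (3/4)(1 − e^(−4d/3)) = 0.75 × (1 − e^(-1.650667)) = 0.75 × (1 − 0.191922) = 0.606059.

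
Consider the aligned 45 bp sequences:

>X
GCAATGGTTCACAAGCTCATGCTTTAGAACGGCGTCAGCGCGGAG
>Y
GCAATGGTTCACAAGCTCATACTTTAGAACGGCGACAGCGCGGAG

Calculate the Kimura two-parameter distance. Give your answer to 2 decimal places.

Of 45 sites, 1 differences are transitions and 1 are transversions, so P = 1/45 ≈ 0.022222 and Q = 1/45 ≈ 0.022222.
Under the Kimura two-parameter model, d = −½ ln(1 − 2P − Q) − ¼ ln(1 − 2Q).
1 − 2P − Q = 0.933334, giving −½ ln(0.933334) = 0.034496.
1 − 2Q = 0.955556, giving −¼ ln(0.955556) = 0.011365.
d = 0.034496 + 0.011365 = 0.045861.

0.05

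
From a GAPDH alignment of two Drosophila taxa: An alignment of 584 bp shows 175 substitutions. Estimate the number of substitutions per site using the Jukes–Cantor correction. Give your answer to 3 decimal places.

0.383

p = 175/584 ≈ 0.299658.
d = −(3/4) ln(1 − 4p/3) = −0.75 ln(1 − 0.399544) = −0.75 ln(0.600456)
  = −0.75 × (-0.510066) = 0.382550 substitutions/site.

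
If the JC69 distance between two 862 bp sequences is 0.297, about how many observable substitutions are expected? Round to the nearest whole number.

Invert JC69: p = (3/4)(1 − e^(−4d/3)) = 0.75 × (1 − e^(-0.396)) = 0.75 × (1 − 0.673007) = 0.245245.
Expected differing sites = pL ≈ 0.245245 × 862 = 211.40119 ≈ 211.

211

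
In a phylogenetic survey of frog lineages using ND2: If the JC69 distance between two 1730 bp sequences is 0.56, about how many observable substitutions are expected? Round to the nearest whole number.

683

Invert JC69: p = (3/4)(1 − e^(−4d/3)) = 0.75 × (1 − e^(-0.746667)) = 0.75 × (1 − 0.473944) = 0.394542.
Expected differing sites = pL ≈ 0.394542 × 1730 = 682.55766 ≈ 683.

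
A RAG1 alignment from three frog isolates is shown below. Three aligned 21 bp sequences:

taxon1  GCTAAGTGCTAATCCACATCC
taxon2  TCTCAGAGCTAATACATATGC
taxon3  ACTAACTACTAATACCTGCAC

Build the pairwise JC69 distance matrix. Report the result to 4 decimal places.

d(taxon1,taxon2) = 0.3597, d(taxon1,taxon3) = 0.6355, d(taxon2,taxon3) = 0.6355

taxon1–taxon2: 6/21 sites differ → p ≈ 0.285714, d = −0.75 ln(1 − 0.380952) = 0.359679 ≈ 0.3597.
taxon1–taxon3: 9/21 sites differ → p ≈ 0.428571, d = −0.75 ln(1 − 0.571428) = 0.635472 ≈ 0.6355.
taxon2–taxon3: 9/21 sites differ → p ≈ 0.428571, d = −0.75 ln(1 − 0.571428) = 0.635472 ≈ 0.6355.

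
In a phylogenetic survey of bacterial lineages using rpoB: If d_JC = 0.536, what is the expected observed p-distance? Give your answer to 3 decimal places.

0.383

p = (3/4)(1 − e^(−4d/3)) = 0.75 × (1 − e^(-0.714667)) = 0.75 × (1 − 0.489355) = 0.382984.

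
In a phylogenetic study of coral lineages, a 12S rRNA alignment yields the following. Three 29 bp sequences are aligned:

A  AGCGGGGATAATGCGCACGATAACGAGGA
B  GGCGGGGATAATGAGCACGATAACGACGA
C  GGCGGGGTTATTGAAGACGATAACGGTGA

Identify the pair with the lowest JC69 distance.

A–B: 3/29 differ, p = 0.103, d = 0.111.
A–C: 8/29 differ, p = 0.276, d = 0.344.
B–C: 6/29 differ, p = 0.207, d = 0.242.
The smallest distance is between A and B.

A and B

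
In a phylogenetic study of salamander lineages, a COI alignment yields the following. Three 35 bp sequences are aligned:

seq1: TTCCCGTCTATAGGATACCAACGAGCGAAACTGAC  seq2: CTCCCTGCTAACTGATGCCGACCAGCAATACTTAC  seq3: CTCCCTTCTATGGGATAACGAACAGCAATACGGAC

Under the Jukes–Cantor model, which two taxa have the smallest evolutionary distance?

seq2 and seq3

seq1–seq2: 12/35 differ, p = 0.343, d = 0.458.
seq1–seq3: 10/35 differ, p = 0.286, d = 0.360.
seq2–seq3: 9/35 differ, p = 0.257, d = 0.315.
The smallest distance is between seq2 and seq3.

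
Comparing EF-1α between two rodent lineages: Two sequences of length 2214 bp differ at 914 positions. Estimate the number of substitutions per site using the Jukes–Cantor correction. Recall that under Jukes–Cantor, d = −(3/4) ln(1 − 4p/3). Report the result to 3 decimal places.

p = 914/2214 ≈ 0.412827.
d = −(3/4) ln(1 − 4p/3) = −0.75 ln(1 − 0.550436) = −0.75 ln(0.449564)
  = −0.75 × (-0.799477) = 0.599608 substitutions/site.

0.600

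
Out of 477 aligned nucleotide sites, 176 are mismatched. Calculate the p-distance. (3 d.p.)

0.369

p = 176/477 = 0.368972… ≈ 0.369 (to 3 d.p.).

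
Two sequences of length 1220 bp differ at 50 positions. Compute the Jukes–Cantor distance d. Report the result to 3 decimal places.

p = 50/1220 ≈ 0.040984.
d = −(3/4) ln(1 − 4p/3) = −0.75 ln(1 − 0.054645) = −0.75 ln(0.945355)
  = −0.75 × (-0.056195) = 0.042146 substitutions/site.

0.042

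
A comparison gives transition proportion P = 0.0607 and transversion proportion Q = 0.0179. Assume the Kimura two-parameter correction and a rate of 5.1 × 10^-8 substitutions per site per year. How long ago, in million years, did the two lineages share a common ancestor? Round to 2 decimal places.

Under the Kimura two-parameter model, d = −½ ln(1 − 2P − Q) − ¼ ln(1 − 2Q).
1 − 2P − Q = 0.8607, giving −½ ln(0.8607) = 0.075005.
1 − 2Q = 0.9642, giving −¼ ln(0.9642) = 0.009114.
d = 0.075005 + 0.009114 = 0.084119.
Under a molecular clock d = 2μt, so t = d/(2μ) = 0.084119 / (2 × 5.1 × 10^-8) = 0.82 million years.

0.82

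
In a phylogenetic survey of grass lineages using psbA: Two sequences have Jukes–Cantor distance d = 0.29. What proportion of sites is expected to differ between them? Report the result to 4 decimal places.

p = (3/4)(1 − e^(−4d/3)) = 0.75 × (1 − e^(-0.386667)) = 0.75 × (1 − 0.679317) = 0.240512.

0.2405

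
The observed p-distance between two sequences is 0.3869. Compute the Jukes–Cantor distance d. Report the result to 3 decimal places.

0.544

d = −(3/4) ln(1 − 4p/3) = −0.75 ln(1 − 0.515867) = −0.75 ln(0.484133)
  = −0.75 × (-0.725396) = 0.544047 substitutions/site.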